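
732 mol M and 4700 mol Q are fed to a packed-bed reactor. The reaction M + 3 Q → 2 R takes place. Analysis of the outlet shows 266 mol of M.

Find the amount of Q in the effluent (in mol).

For M: n = n₀ − 1ξ → 266 = 732 − 1ξ, giving ξ = 466 mol.
Outlet amounts (n = n₀ + ν ξ):
  M: 732 − 1(466) = 266
  Q: 4700 − 3(466) = 3302
  R: 0 + 2(466) = 932

3300 mol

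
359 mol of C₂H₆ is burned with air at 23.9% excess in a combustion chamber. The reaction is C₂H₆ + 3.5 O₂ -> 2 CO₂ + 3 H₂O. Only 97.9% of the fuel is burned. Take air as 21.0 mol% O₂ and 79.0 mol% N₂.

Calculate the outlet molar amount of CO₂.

703 mol

Stoichiometric O₂ = 3.5 × 359 = 1256 mol; O₂ fed = 1256 × 1.239 = 1557 mol.
N₂ fed = 1557 × 79/21 = 5857 mol.
Fuel reacted = 0.979 × 359 → ξ = 351.5 mol.
Outlet (n = n₀ + ν ξ):
  C₂H₆: 359 − 1(351.5) = 7.539
  O₂: 1557 − 3.5(351.5) = 326.7
  N₂: 5857 (inert)
  CO₂: 0 + 2(351.5) = 702.9
  H₂O: 0 + 3(351.5) = 1054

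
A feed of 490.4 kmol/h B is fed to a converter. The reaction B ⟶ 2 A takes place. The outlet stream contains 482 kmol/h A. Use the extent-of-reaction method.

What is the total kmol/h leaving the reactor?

For A: n = n₀ + 2ξ → 482 = 0 + 2ξ, giving ξ = 241 kmol/h.
Outlet amounts (n = n₀ + ν ξ):
  B: 490.4 − 1(241) = 249.4
  A: 0 + 2(241) = 482
Total out = 249.4 + 482 = 731.4 kmol/h.

731 kmol/h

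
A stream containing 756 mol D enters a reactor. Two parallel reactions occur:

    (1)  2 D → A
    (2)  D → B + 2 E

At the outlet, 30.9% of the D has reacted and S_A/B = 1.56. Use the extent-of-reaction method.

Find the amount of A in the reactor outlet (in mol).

Conversion of D: D consumed = 0.309 × 756 = 233.6 mol = 2ξ₁ + 1ξ₂.
Selectivity: 1ξ₁ / (1ξ₂) = 1.56 → ξ₁ = 1.56 ξ₂.
Substitute: (2·1.56 + 1) ξ₂ = 233.6 → ξ₂ = 56.7 mol, ξ₁ = 88.45 mol.
Outlet amounts (n = n₀ + Σ ν·ξ):
  D: 756 − 2(88.45) − 1(56.7) = 522.4
  A: 0 + 1(88.45) = 88.45
  B: 0 + 1(56.7) = 56.7
  E: 0 + 2(56.7) = 113.4

88.5 mol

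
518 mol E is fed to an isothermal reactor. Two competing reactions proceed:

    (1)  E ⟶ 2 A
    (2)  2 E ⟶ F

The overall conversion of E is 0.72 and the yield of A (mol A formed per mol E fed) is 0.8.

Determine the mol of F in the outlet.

82.9 mol

Yield of A: 2ξ₁ / 518 = 0.8 → ξ₁ = 207.2 mol.
Conversion of E: 1ξ₁ + 2ξ₂ = 0.72 × 518 = 373 → ξ₂ = 82.88 mol.
Outlet amounts (n = n₀ + Σ ν·ξ):
  E: 518 − 1(207.2) − 2(82.88) = 145
  A: 0 + 2(207.2) = 414.4
  F: 0 + 1(82.88) = 82.88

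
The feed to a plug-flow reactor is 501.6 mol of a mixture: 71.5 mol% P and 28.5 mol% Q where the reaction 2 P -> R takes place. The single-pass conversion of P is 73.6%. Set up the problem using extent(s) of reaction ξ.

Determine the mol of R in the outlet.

132 mol

P reacted = 0.736 × 358.6 = 264 mol; ν_P = −2, so ξ = 264/2 = 132 mol.
Outlet amounts (n = n₀ + ν ξ):
  P: 358.6 − 2(132) = 94.68
  R: 0 + 1(132) = 132
  Q: 143 (inert)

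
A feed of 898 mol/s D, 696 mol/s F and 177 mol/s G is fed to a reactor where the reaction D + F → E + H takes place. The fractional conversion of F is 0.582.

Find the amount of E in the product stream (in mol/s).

F reacted = 0.582 × 696 = 405.1 mol/s; ν_F = −1, so ξ = 405.1/1 = 405.1 mol/s.
Outlet amounts (n = n₀ + ν ξ):
  D: 898 − 1(405.1) = 492.9
  F: 696 − 1(405.1) = 290.9
  E: 0 + 1(405.1) = 405.1
  H: 0 + 1(405.1) = 405.1
  G: 177 (inert)

405 mol/s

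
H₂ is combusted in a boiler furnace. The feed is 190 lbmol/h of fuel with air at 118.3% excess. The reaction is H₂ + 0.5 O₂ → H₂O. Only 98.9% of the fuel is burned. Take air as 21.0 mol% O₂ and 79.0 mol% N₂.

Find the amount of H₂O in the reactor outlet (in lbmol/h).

Stoichiometric O₂ = 0.5 × 190 = 95 lbmol/h; O₂ fed = 95 × 2.183 = 207.4 lbmol/h.
N₂ fed = 207.4 × 79/21 = 780.2 lbmol/h.
Fuel reacted = 0.989 × 190 → ξ = 187.9 lbmol/h.
Outlet (n = n₀ + ν ξ):
  H₂: 190 − 1(187.9) = 2.09
  O₂: 207.4 − 0.5(187.9) = 113.4
  N₂: 780.2 (inert)
  H₂O: 0 + 1(187.9) = 187.9

188 lbmol/h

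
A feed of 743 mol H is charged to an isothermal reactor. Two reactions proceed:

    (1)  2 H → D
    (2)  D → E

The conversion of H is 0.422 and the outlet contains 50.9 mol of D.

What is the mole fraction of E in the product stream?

Conversion of H: H consumed = 2ξ₁ = 0.422 × 743 → ξ₁ = 156.8 mol.
D balance: n_D = 0 + 1ξ₁ − 1ξ₂ = 50.9 → ξ₂ = (1·156.8 − 50.9)/1 = 105.9 mol.
Outlet amounts (n = n₀ + Σ ν·ξ):
  H: 743 − 2(156.8) = 429.5
  D: 0 + 1(156.8) − 1(105.9) = 50.9
  E: 0 + 1(105.9) = 105.9
Total out = 586.2 mol; y_E = 105.9 / 586.2 = 0.1806.

0.181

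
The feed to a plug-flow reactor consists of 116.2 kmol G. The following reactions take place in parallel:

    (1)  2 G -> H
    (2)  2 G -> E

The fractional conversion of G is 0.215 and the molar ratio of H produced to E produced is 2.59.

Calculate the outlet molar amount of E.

Conversion of G: G consumed = 0.215 × 116.2 = 24.98 kmol = 2ξ₁ + 2ξ₂.
Selectivity: 1ξ₁ / (1ξ₂) = 2.59 → ξ₁ = 2.59 ξ₂.
Substitute: (2·2.59 + 2) ξ₂ = 24.98 → ξ₂ = 3.48 kmol, ξ₁ = 9.012 kmol.
Outlet amounts (n = n₀ + Σ ν·ξ):
  G: 116.2 − 2(9.012) − 2(3.48) = 91.22
  H: 0 + 1(9.012) = 9.012
  E: 0 + 1(3.48) = 3.48

3.48 kmol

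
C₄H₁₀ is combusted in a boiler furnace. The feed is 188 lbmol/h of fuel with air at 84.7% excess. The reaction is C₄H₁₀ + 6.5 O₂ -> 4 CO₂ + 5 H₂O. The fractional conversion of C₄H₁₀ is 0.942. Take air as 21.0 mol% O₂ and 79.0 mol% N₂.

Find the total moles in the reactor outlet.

11200 lbmol/h

Stoichiometric O₂ = 6.5 × 188 = 1222 lbmol/h; O₂ fed = 1222 × 1.847 = 2257 lbmol/h.
N₂ fed = 2257 × 79/21 = 8491 lbmol/h.
Fuel reacted = 0.942 × 188 → ξ = 177.1 lbmol/h.
Outlet (n = n₀ + ν ξ):
  C₄H₁₀: 188 − 1(177.1) = 10.9
  O₂: 2257 − 6.5(177.1) = 1106
  N₂: 8491 (inert)
  CO₂: 0 + 4(177.1) = 708.4
  H₂O: 0 + 5(177.1) = 885.5
Total out = 10.9 + 1106 + 8491 + 708.4 + 885.5 = 11200 lbmol/h.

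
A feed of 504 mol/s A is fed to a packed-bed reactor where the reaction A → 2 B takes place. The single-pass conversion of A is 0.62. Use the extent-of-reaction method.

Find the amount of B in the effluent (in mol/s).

A reacted = 0.62 × 504 = 312.5 mol/s; ν_A = −1, so ξ = 312.5/1 = 312.5 mol/s.
Outlet amounts (n = n₀ + ν ξ):
  A: 504 − 1(312.5) = 191.5
  B: 0 + 2(312.5) = 625

625 mol/s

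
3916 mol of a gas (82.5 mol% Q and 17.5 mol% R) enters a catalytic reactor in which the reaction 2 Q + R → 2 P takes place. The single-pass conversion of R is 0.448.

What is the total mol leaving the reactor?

3610 mol

R reacted = 0.448 × 685.3 = 307 mol; ν_R = −1, so ξ = 307/1 = 307 mol.
Outlet amounts (n = n₀ + ν ξ):
  Q: 3231 − 2(307) = 2617
  R: 685.3 − 1(307) = 378.3
  P: 0 + 2(307) = 614
Total out = 2617 + 378.3 + 614 = 3609 mol.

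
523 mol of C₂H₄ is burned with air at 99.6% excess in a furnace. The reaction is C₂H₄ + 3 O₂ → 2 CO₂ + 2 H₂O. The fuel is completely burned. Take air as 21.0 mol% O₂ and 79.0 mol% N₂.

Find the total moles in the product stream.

15400 mol

Stoichiometric O₂ = 3 × 523 = 1569 mol; O₂ fed = 1569 × 1.996 = 3132 mol.
N₂ fed = 3132 × 79/21 = 11780 mol.
Fuel reacted = 1 × 523 → ξ = 523 mol.
Outlet (n = n₀ + ν ξ):
  C₂H₄: 523 − 1(523) = 0
  O₂: 3132 − 3(523) = 1563
  N₂: 11780 (inert)
  CO₂: 0 + 2(523) = 1046
  H₂O: 0 + 2(523) = 1046
Total out = 0 + 1563 + 11780 + 1046 + 1046 = 15440 mol.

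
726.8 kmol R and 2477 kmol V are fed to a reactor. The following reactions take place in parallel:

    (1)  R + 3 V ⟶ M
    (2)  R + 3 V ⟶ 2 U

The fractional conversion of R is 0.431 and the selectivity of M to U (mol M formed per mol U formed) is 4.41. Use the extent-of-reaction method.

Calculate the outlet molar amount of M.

281 kmol

Conversion of R: R consumed = 0.431 × 726.8 = 313.3 kmol = 1ξ₁ + 1ξ₂.
Selectivity: 1ξ₁ / (2ξ₂) = 4.41 → ξ₁ = 8.82 ξ₂.
Substitute: (1·8.82 + 1) ξ₂ = 313.3 → ξ₂ = 31.9 kmol, ξ₁ = 281.4 kmol.
Outlet amounts (n = n₀ + Σ ν·ξ):
  R: 726.8 − 1(281.4) − 1(31.9) = 413.5
  V: 2477 − 3(281.4) − 3(31.9) = 1537
  M: 0 + 1(281.4) = 281.4
  U: 0 + 2(31.9) = 63.8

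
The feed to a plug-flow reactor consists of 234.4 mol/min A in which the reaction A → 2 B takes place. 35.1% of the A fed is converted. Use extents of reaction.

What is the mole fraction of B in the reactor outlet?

A reacted = 0.351 × 234.4 = 82.27 mol/min; ν_A = −1, so ξ = 82.27/1 = 82.27 mol/min.
Outlet amounts (n = n₀ + ν ξ):
  A: 234.4 − 1(82.27) = 152.1
  B: 0 + 2(82.27) = 164.5
Total out = 316.7 mol/min; y_B = 164.5 / 316.7 = 0.5196.

0.52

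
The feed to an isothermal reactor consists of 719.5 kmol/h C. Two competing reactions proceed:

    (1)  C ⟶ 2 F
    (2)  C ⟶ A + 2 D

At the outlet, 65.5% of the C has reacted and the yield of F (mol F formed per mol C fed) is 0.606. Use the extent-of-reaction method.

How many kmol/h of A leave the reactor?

Yield of F: 2ξ₁ / 719.5 = 0.606 → ξ₁ = 218 kmol/h.
Conversion of C: 1ξ₁ + 1ξ₂ = 0.655 × 719.5 = 471.3 → ξ₂ = 253.3 kmol/h.
Outlet amounts (n = n₀ + Σ ν·ξ):
  C: 719.5 − 1(218) − 1(253.3) = 248.2
  F: 0 + 2(218) = 436
  A: 0 + 1(253.3) = 253.3
  D: 0 + 2(253.3) = 506.5

253 kmol/h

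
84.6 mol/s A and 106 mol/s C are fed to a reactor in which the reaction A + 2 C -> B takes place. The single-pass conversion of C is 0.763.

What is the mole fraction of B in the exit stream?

C reacted = 0.763 × 106 = 80.88 mol/s; ν_C = −2, so ξ = 80.88/2 = 40.44 mol/s.
Outlet amounts (n = n₀ + ν ξ):
  A: 84.6 − 1(40.44) = 44.16
  C: 106 − 2(40.44) = 25.12
  B: 0 + 1(40.44) = 40.44
Total out = 109.7 mol/s; y_B = 40.44 / 109.7 = 0.3686.

0.369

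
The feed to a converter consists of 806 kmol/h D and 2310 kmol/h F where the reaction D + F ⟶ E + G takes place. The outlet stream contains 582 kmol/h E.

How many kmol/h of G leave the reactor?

582 kmol/h

For E: n = n₀ + 1ξ → 582 = 0 + 1ξ, giving ξ = 582 kmol/h.
Outlet amounts (n = n₀ + ν ξ):
  D: 806 − 1(582) = 224
  F: 2310 − 1(582) = 1728
  E: 0 + 1(582) = 582
  G: 0 + 1(582) = 582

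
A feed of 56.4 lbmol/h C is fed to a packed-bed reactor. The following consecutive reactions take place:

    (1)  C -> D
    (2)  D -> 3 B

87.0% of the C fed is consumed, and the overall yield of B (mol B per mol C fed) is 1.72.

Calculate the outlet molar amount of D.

Conversion of C: C consumed = 1ξ₁ = 0.87 × 56.4 → ξ₁ = 49.07 lbmol/h.
Yield of B: 3ξ₂ / 56.4 = 1.72 → ξ₂ = 32.34 lbmol/h.
Outlet amounts (n = n₀ + Σ ν·ξ):
  C: 56.4 − 1(49.07) = 7.332
  D: 0 + 1(49.07) − 1(32.34) = 16.73
  B: 0 + 3(32.34) = 97.01

16.7 lbmol/h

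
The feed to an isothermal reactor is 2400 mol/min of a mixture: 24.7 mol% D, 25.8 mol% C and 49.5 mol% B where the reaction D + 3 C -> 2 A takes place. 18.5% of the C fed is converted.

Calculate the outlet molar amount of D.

C reacted = 0.185 × 619.2 = 114.6 mol/min; ν_C = −3, so ξ = 114.6/3 = 38.18 mol/min.
Outlet amounts (n = n₀ + ν ξ):
  D: 592.8 − 1(38.18) = 554.6
  C: 619.2 − 3(38.18) = 504.6
  A: 0 + 2(38.18) = 76.37
  B: 1188 (inert)

555 mol/min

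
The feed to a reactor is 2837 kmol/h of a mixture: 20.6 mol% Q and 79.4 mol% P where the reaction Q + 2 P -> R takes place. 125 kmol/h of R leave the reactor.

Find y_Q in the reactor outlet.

For R: n = n₀ + 1ξ → 125 = 0 + 1ξ, giving ξ = 125 kmol/h.
Outlet amounts (n = n₀ + ν ξ):
  Q: 584.4 − 1(125) = 459.4
  P: 2253 − 2(125) = 2003
  R: 0 + 1(125) = 125
Total out = 2587 kmol/h; y_Q = 459.4 / 2587 = 0.1776.

0.178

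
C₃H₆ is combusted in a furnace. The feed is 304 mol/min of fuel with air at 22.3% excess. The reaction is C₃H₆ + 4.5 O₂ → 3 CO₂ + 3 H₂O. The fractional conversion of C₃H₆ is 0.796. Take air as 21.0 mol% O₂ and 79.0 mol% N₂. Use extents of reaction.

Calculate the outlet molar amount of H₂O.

726 mol/min

Stoichiometric O₂ = 4.5 × 304 = 1368 mol/min; O₂ fed = 1368 × 1.223 = 1673 mol/min.
N₂ fed = 1673 × 79/21 = 6294 mol/min.
Fuel reacted = 0.796 × 304 → ξ = 242 mol/min.
Outlet (n = n₀ + ν ξ):
  C₃H₆: 304 − 1(242) = 62.02
  O₂: 1673 − 4.5(242) = 584.1
  N₂: 6294 (inert)
  CO₂: 0 + 3(242) = 726
  H₂O: 0 + 3(242) = 726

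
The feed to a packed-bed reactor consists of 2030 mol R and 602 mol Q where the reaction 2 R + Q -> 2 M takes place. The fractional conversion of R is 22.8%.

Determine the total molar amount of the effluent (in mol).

2400 mol

R reacted = 0.228 × 2030 = 462.8 mol; ν_R = −2, so ξ = 462.8/2 = 231.4 mol.
Outlet amounts (n = n₀ + ν ξ):
  R: 2030 − 2(231.4) = 1567
  Q: 602 − 1(231.4) = 370.6
  M: 0 + 2(231.4) = 462.8
Total out = 1567 + 370.6 + 462.8 = 2401 mol.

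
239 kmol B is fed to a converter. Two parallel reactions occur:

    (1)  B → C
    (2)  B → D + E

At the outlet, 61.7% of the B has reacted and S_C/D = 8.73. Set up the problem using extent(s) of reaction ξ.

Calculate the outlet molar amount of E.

Conversion of B: B consumed = 0.617 × 239 = 147.5 kmol = 1ξ₁ + 1ξ₂.
Selectivity: 1ξ₁ / (1ξ₂) = 8.73 → ξ₁ = 8.73 ξ₂.
Substitute: (1·8.73 + 1) ξ₂ = 147.5 → ξ₂ = 15.16 kmol, ξ₁ = 132.3 kmol.
Outlet amounts (n = n₀ + Σ ν·ξ):
  B: 239 − 1(132.3) − 1(15.16) = 91.54
  C: 0 + 1(132.3) = 132.3
  D: 0 + 1(15.16) = 15.16
  E: 0 + 1(15.16) = 15.16

15.2 kmol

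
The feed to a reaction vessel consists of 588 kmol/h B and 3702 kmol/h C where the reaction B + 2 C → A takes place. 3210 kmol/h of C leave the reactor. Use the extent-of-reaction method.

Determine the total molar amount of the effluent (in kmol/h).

For C: n = n₀ − 2ξ → 3210 = 3702 − 2ξ, giving ξ = 246 kmol/h.
Outlet amounts (n = n₀ + ν ξ):
  B: 588 − 1(246) = 342
  C: 3702 − 2(246) = 3210
  A: 0 + 1(246) = 246
Total out = 342 + 3210 + 246 = 3798 kmol/h.

3800 kmol/h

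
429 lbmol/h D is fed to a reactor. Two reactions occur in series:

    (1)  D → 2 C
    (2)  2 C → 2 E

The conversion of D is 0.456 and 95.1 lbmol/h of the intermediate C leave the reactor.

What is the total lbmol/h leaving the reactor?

625 lbmol/h

Conversion of D: D consumed = 1ξ₁ = 0.456 × 429 → ξ₁ = 195.6 lbmol/h.
C balance: n_C = 0 + 2ξ₁ − 2ξ₂ = 95.1 → ξ₂ = (2·195.6 − 95.1)/2 = 148.1 lbmol/h.
Outlet amounts (n = n₀ + Σ ν·ξ):
  D: 429 − 1(195.6) = 233.4
  C: 0 + 2(195.6) − 2(148.1) = 95.1
  E: 0 + 2(148.1) = 296.1
Total out = 233.4 + 95.1 + 296.1 = 624.6 lbmol/h.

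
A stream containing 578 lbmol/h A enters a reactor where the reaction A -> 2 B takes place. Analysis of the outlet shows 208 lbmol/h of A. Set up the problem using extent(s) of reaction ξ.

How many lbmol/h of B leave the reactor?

For A: n = n₀ − 1ξ → 208 = 578 − 1ξ, giving ξ = 370 lbmol/h.
Outlet amounts (n = n₀ + ν ξ):
  A: 578 − 1(370) = 208
  B: 0 + 2(370) = 740

740 lbmol/h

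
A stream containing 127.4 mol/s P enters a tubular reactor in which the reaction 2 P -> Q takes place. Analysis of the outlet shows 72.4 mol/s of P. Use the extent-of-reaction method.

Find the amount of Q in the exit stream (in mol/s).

27.5 mol/s

For P: n = n₀ − 2ξ → 72.4 = 127.4 − 2ξ, giving ξ = 27.5 mol/s.
Outlet amounts (n = n₀ + ν ξ):
  P: 127.4 − 2(27.5) = 72.4
  Q: 0 + 1(27.5) = 27.5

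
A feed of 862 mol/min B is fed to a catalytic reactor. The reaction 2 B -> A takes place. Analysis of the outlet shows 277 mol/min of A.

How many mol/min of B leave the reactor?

308 mol/min

For A: n = n₀ + 1ξ → 277 = 0 + 1ξ, giving ξ = 277 mol/min.
Outlet amounts (n = n₀ + ν ξ):
  B: 862 − 2(277) = 308
  A: 0 + 1(277) = 277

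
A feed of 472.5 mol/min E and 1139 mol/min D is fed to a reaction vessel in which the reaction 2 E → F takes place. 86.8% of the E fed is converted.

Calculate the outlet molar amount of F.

205 mol/min

E reacted = 0.868 × 472.5 = 410.1 mol/min; ν_E = −2, so ξ = 410.1/2 = 205.1 mol/min.
Outlet amounts (n = n₀ + ν ξ):
  E: 472.5 − 2(205.1) = 62.37
  F: 0 + 1(205.1) = 205.1
  D: 1139 (inert)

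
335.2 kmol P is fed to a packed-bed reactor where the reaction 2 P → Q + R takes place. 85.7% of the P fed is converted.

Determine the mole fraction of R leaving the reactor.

0.428

P reacted = 0.857 × 335.2 = 287.3 kmol; ν_P = −2, so ξ = 287.3/2 = 143.6 kmol.
Outlet amounts (n = n₀ + ν ξ):
  P: 335.2 − 2(143.6) = 47.93
  Q: 0 + 1(143.6) = 143.6
  R: 0 + 1(143.6) = 143.6
Total out = 335.2 kmol; y_R = 143.6 / 335.2 = 0.4285.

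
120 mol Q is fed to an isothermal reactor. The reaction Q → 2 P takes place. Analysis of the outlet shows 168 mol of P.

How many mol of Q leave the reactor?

For P: n = n₀ + 2ξ → 168 = 0 + 2ξ, giving ξ = 84 mol.
Outlet amounts (n = n₀ + ν ξ):
  Q: 120 − 1(84) = 36
  P: 0 + 2(84) = 168

36 mol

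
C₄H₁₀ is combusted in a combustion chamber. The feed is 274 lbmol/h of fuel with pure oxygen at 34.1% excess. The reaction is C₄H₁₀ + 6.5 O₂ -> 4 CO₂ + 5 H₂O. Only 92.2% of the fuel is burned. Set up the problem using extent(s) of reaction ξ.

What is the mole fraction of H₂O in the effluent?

Stoichiometric O₂ = 6.5 × 274 = 1781 lbmol/h; O₂ fed = 1781 × 1.341 = 2388 lbmol/h.
Fuel reacted = 0.922 × 274 → ξ = 252.6 lbmol/h.
Outlet (n = n₀ + ν ξ):
  C₄H₁₀: 274 − 1(252.6) = 21.37
  O₂: 2388 − 6.5(252.6) = 746.2
  CO₂: 0 + 4(252.6) = 1011
  H₂O: 0 + 5(252.6) = 1263
Total out = 3041 lbmol/h; y_H₂O = 1263 / 3041 = 0.4153.

0.415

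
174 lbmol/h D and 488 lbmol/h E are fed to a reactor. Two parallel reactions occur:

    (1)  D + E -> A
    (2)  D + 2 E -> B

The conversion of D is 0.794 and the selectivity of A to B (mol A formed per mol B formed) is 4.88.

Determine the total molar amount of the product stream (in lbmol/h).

500 lbmol/h

Conversion of D: D consumed = 0.794 × 174 = 138.2 lbmol/h = 1ξ₁ + 1ξ₂.
Selectivity: 1ξ₁ / (1ξ₂) = 4.88 → ξ₁ = 4.88 ξ₂.
Substitute: (1·4.88 + 1) ξ₂ = 138.2 → ξ₂ = 23.5 lbmol/h, ξ₁ = 114.7 lbmol/h.
Outlet amounts (n = n₀ + Σ ν·ξ):
  D: 174 − 1(114.7) − 1(23.5) = 35.84
  E: 488 − 1(114.7) − 2(23.5) = 326.3
  A: 0 + 1(114.7) = 114.7
  B: 0 + 1(23.5) = 23.5
Total out = 35.84 + 326.3 + 114.7 + 23.5 = 500.3 lbmol/h.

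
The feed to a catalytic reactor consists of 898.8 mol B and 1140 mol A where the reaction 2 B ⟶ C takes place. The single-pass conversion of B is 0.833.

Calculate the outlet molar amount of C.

B reacted = 0.833 × 898.8 = 748.7 mol; ν_B = −2, so ξ = 748.7/2 = 374.4 mol.
Outlet amounts (n = n₀ + ν ξ):
  B: 898.8 − 2(374.4) = 150.1
  C: 0 + 1(374.4) = 374.4
  A: 1140 (inert)

374 mol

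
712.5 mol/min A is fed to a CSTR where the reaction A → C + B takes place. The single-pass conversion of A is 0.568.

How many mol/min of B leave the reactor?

405 mol/min

A reacted = 0.568 × 712.5 = 404.7 mol/min; ν_A = −1, so ξ = 404.7/1 = 404.7 mol/min.
Outlet amounts (n = n₀ + ν ξ):
  A: 712.5 − 1(404.7) = 307.8
  C: 0 + 1(404.7) = 404.7
  B: 0 + 1(404.7) = 404.7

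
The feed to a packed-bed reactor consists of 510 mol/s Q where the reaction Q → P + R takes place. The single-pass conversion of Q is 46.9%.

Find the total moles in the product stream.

Q reacted = 0.469 × 510 = 239.2 mol/s; ν_Q = −1, so ξ = 239.2/1 = 239.2 mol/s.
Outlet amounts (n = n₀ + ν ξ):
  Q: 510 − 1(239.2) = 270.8
  P: 0 + 1(239.2) = 239.2
  R: 0 + 1(239.2) = 239.2
Total out = 270.8 + 239.2 + 239.2 = 749.2 mol/s.

749 mol/s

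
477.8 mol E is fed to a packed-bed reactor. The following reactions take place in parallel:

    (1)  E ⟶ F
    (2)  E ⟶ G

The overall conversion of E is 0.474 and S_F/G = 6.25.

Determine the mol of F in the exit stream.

195 mol

Conversion of E: E consumed = 0.474 × 477.8 = 226.5 mol = 1ξ₁ + 1ξ₂.
Selectivity: 1ξ₁ / (1ξ₂) = 6.25 → ξ₁ = 6.25 ξ₂.
Substitute: (1·6.25 + 1) ξ₂ = 226.5 → ξ₂ = 31.24 mol, ξ₁ = 195.2 mol.
Outlet amounts (n = n₀ + Σ ν·ξ):
  E: 477.8 − 1(195.2) − 1(31.24) = 251.3
  F: 0 + 1(195.2) = 195.2
  G: 0 + 1(31.24) = 31.24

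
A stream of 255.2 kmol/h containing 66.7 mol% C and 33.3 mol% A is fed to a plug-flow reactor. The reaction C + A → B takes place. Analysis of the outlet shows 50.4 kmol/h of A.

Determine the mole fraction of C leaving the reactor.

0.615

For A: n = n₀ − 1ξ → 50.4 = 84.98 − 1ξ, giving ξ = 34.58 kmol/h.
Outlet amounts (n = n₀ + ν ξ):
  C: 170.2 − 1(34.58) = 135.6
  A: 84.98 − 1(34.58) = 50.4
  B: 0 + 1(34.58) = 34.58
Total out = 220.6 kmol/h; y_C = 135.6 / 220.6 = 0.6148.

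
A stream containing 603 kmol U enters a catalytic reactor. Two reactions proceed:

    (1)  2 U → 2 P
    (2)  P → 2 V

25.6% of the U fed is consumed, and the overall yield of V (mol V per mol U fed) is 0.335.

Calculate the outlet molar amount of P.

Conversion of U: U consumed = 2ξ₁ = 0.256 × 603 → ξ₁ = 77.18 kmol.
Yield of V: 2ξ₂ / 603 = 0.335 → ξ₂ = 101 kmol.
Outlet amounts (n = n₀ + Σ ν·ξ):
  U: 603 − 2(77.18) = 448.6
  P: 0 + 2(77.18) − 1(101) = 53.37
  V: 0 + 2(101) = 202

53.4 kmol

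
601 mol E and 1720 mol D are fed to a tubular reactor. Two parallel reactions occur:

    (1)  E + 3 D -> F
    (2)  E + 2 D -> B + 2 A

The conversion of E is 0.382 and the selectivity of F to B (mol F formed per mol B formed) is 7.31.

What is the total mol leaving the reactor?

Conversion of E: E consumed = 0.382 × 601 = 229.6 mol = 1ξ₁ + 1ξ₂.
Selectivity: 1ξ₁ / (1ξ₂) = 7.31 → ξ₁ = 7.31 ξ₂.
Substitute: (1·7.31 + 1) ξ₂ = 229.6 → ξ₂ = 27.63 mol, ξ₁ = 202 mol.
Outlet amounts (n = n₀ + Σ ν·ξ):
  E: 601 − 1(202) − 1(27.63) = 371.4
  D: 1720 − 3(202) − 2(27.63) = 1059
  F: 0 + 1(202) = 202
  B: 0 + 1(27.63) = 27.63
  A: 0 + 2(27.63) = 55.25
Total out = 371.4 + 1059 + 202 + 27.63 + 55.25 = 1715 mol.

1720 mol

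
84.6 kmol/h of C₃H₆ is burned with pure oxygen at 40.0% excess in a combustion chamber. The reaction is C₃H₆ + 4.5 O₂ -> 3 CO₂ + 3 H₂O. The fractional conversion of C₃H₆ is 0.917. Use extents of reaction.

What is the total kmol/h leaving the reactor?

656 kmol/h

Stoichiometric O₂ = 4.5 × 84.6 = 380.7 kmol/h; O₂ fed = 380.7 × 1.400 = 533 kmol/h.
Fuel reacted = 0.917 × 84.6 → ξ = 77.58 kmol/h.
Outlet (n = n₀ + ν ξ):
  C₃H₆: 84.6 − 1(77.58) = 7.022
  O₂: 533 − 4.5(77.58) = 183.9
  CO₂: 0 + 3(77.58) = 232.7
  H₂O: 0 + 3(77.58) = 232.7
Total out = 7.022 + 183.9 + 232.7 + 232.7 = 656.4 kmol/h.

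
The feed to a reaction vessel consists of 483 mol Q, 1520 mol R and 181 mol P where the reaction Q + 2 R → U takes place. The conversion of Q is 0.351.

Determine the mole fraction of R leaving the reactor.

0.64

Q reacted = 0.351 × 483 = 169.5 mol; ν_Q = −1, so ξ = 169.5/1 = 169.5 mol.
Outlet amounts (n = n₀ + ν ξ):
  Q: 483 − 1(169.5) = 313.5
  R: 1520 − 2(169.5) = 1181
  U: 0 + 1(169.5) = 169.5
  P: 181 (inert)
Total out = 1845 mol; y_R = 1181 / 1845 = 0.6401.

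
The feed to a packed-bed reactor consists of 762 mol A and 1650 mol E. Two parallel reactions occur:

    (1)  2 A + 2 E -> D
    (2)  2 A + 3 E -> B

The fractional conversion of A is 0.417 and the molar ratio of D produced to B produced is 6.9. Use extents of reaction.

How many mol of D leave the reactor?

139 mol

Conversion of A: A consumed = 0.417 × 762 = 317.8 mol = 2ξ₁ + 2ξ₂.
Selectivity: 1ξ₁ / (1ξ₂) = 6.9 → ξ₁ = 6.9 ξ₂.
Substitute: (2·6.9 + 2) ξ₂ = 317.8 → ξ₂ = 20.11 mol, ξ₁ = 138.8 mol.
Outlet amounts (n = n₀ + Σ ν·ξ):
  A: 762 − 2(138.8) − 2(20.11) = 444.2
  E: 1650 − 2(138.8) − 3(20.11) = 1312
  D: 0 + 1(138.8) = 138.8
  B: 0 + 1(20.11) = 20.11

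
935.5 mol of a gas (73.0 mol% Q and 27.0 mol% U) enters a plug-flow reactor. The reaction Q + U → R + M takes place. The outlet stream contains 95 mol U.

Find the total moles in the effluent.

For U: n = n₀ − 1ξ → 95 = 252.6 − 1ξ, giving ξ = 157.6 mol.
Outlet amounts (n = n₀ + ν ξ):
  Q: 682.9 − 1(157.6) = 525.3
  U: 252.6 − 1(157.6) = 95
  R: 0 + 1(157.6) = 157.6
  M: 0 + 1(157.6) = 157.6
Total out = 525.3 + 95 + 157.6 + 157.6 = 935.5 mol.

936 mol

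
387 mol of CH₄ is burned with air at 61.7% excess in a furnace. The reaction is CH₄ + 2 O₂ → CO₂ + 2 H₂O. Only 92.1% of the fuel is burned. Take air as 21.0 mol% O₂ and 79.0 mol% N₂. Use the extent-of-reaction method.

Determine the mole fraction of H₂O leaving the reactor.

Stoichiometric O₂ = 2 × 387 = 774 mol; O₂ fed = 774 × 1.617 = 1252 mol.
N₂ fed = 1252 × 79/21 = 4708 mol.
Fuel reacted = 0.921 × 387 → ξ = 356.4 mol.
Outlet (n = n₀ + ν ξ):
  CH₄: 387 − 1(356.4) = 30.57
  O₂: 1252 − 2(356.4) = 538.7
  N₂: 4708 (inert)
  CO₂: 0 + 1(356.4) = 356.4
  H₂O: 0 + 2(356.4) = 712.9
Total out = 6347 mol; y_H₂O = 712.9 / 6347 = 0.1123.

0.112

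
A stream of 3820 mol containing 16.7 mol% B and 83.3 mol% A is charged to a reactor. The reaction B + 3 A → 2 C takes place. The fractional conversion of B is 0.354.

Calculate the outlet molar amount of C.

B reacted = 0.354 × 637.9 = 225.8 mol; ν_B = −1, so ξ = 225.8/1 = 225.8 mol.
Outlet amounts (n = n₀ + ν ξ):
  B: 637.9 − 1(225.8) = 412.1
  A: 3182 − 3(225.8) = 2505
  C: 0 + 2(225.8) = 451.7

452 mol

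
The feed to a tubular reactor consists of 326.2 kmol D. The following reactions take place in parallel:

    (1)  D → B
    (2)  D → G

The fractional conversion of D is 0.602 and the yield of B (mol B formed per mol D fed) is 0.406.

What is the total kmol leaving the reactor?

Yield of B: 1ξ₁ / 326.2 = 0.406 → ξ₁ = 132.4 kmol.
Conversion of D: 1ξ₁ + 1ξ₂ = 0.602 × 326.2 = 196.4 → ξ₂ = 63.94 kmol.
Outlet amounts (n = n₀ + Σ ν·ξ):
  D: 326.2 − 1(132.4) − 1(63.94) = 129.8
  B: 0 + 1(132.4) = 132.4
  G: 0 + 1(63.94) = 63.94
Total out = 129.8 + 132.4 + 63.94 = 326.2 kmol.

326 kmol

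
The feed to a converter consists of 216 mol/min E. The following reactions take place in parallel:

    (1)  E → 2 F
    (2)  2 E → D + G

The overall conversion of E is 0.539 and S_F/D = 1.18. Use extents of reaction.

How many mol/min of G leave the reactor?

45 mol/min

Conversion of E: E consumed = 0.539 × 216 = 116.4 mol/min = 1ξ₁ + 2ξ₂.
Selectivity: 2ξ₁ / (1ξ₂) = 1.18 → ξ₁ = 0.59 ξ₂.
Substitute: (1·0.59 + 2) ξ₂ = 116.4 → ξ₂ = 44.95 mol/min, ξ₁ = 26.52 mol/min.
Outlet amounts (n = n₀ + Σ ν·ξ):
  E: 216 − 1(26.52) − 2(44.95) = 99.58
  F: 0 + 2(26.52) = 53.04
  D: 0 + 1(44.95) = 44.95
  G: 0 + 1(44.95) = 44.95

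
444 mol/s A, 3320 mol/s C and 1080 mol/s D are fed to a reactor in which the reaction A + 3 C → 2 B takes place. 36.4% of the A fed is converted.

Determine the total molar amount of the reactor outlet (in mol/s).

A reacted = 0.364 × 444 = 161.6 mol/s; ν_A = −1, so ξ = 161.6/1 = 161.6 mol/s.
Outlet amounts (n = n₀ + ν ξ):
  A: 444 − 1(161.6) = 282.4
  C: 3320 − 3(161.6) = 2835
  B: 0 + 2(161.6) = 323.2
  D: 1080 (inert)
Total out = 282.4 + 2835 + 323.2 + 1080 = 4521 mol/s.

4520 mol/s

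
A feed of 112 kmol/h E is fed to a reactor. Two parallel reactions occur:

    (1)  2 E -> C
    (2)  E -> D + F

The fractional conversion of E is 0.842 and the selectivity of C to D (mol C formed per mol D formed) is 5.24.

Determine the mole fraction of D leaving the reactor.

Conversion of E: E consumed = 0.842 × 112 = 94.3 kmol/h = 2ξ₁ + 1ξ₂.
Selectivity: 1ξ₁ / (1ξ₂) = 5.24 → ξ₁ = 5.24 ξ₂.
Substitute: (2·5.24 + 1) ξ₂ = 94.3 → ξ₂ = 8.215 kmol/h, ξ₁ = 43.04 kmol/h.
Outlet amounts (n = n₀ + Σ ν·ξ):
  E: 112 − 2(43.04) − 1(8.215) = 17.7
  C: 0 + 1(43.04) = 43.04
  D: 0 + 1(8.215) = 8.215
  F: 0 + 1(8.215) = 8.215
Total out = 77.17 kmol/h; y_D = 8.215 / 77.17 = 0.1064.

0.106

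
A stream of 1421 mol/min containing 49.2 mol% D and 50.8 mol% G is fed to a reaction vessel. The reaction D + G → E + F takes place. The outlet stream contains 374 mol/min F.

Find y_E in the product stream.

For F: n = n₀ + 1ξ → 374 = 0 + 1ξ, giving ξ = 374 mol/min.
Outlet amounts (n = n₀ + ν ξ):
  D: 699.1 − 1(374) = 325.1
  G: 721.9 − 1(374) = 347.9
  E: 0 + 1(374) = 374
  F: 0 + 1(374) = 374
Total out = 1421 mol/min; y_E = 374 / 1421 = 0.2632.

0.263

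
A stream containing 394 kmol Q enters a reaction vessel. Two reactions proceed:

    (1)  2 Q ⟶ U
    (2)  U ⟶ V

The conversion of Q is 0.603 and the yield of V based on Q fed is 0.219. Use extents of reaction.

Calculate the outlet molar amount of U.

32.5 kmol

Conversion of Q: Q consumed = 2ξ₁ = 0.603 × 394 → ξ₁ = 118.8 kmol.
Yield of V: 1ξ₂ / 394 = 0.219 → ξ₂ = 86.29 kmol.
Outlet amounts (n = n₀ + Σ ν·ξ):
  Q: 394 − 2(118.8) = 156.4
  U: 0 + 1(118.8) − 1(86.29) = 32.5
  V: 0 + 1(86.29) = 86.29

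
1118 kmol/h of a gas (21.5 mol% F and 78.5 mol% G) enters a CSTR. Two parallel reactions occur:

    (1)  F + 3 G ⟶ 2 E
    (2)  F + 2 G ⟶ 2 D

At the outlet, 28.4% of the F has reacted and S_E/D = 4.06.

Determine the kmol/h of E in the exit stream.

110 kmol/h

Conversion of F: F consumed = 0.284 × 240.4 = 68.27 kmol/h = 1ξ₁ + 1ξ₂.
Selectivity: 2ξ₁ / (2ξ₂) = 4.06 → ξ₁ = 4.06 ξ₂.
Substitute: (1·4.06 + 1) ξ₂ = 68.27 → ξ₂ = 13.49 kmol/h, ξ₁ = 54.77 kmol/h.
Outlet amounts (n = n₀ + Σ ν·ξ):
  F: 240.4 − 1(54.77) − 1(13.49) = 172.1
  G: 877.6 − 3(54.77) − 2(13.49) = 686.3
  E: 0 + 2(54.77) = 109.5
  D: 0 + 2(13.49) = 26.98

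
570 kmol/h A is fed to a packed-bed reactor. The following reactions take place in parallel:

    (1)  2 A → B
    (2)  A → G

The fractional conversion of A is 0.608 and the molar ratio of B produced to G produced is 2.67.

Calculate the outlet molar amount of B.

146 kmol/h

Conversion of A: A consumed = 0.608 × 570 = 346.6 kmol/h = 2ξ₁ + 1ξ₂.
Selectivity: 1ξ₁ / (1ξ₂) = 2.67 → ξ₁ = 2.67 ξ₂.
Substitute: (2·2.67 + 1) ξ₂ = 346.6 → ξ₂ = 54.66 kmol/h, ξ₁ = 145.9 kmol/h.
Outlet amounts (n = n₀ + Σ ν·ξ):
  A: 570 − 2(145.9) − 1(54.66) = 223.4
  B: 0 + 1(145.9) = 145.9
  G: 0 + 1(54.66) = 54.66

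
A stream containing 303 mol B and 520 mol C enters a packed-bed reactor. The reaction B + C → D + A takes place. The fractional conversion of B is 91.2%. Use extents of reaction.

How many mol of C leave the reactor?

B reacted = 0.912 × 303 = 276.3 mol; ν_B = −1, so ξ = 276.3/1 = 276.3 mol.
Outlet amounts (n = n₀ + ν ξ):
  B: 303 − 1(276.3) = 26.66
  C: 520 − 1(276.3) = 243.7
  D: 0 + 1(276.3) = 276.3
  A: 0 + 1(276.3) = 276.3

244 mol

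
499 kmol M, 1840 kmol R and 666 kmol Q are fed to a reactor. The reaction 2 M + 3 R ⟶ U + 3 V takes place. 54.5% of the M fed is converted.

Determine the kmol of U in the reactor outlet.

136 kmol

M reacted = 0.545 × 499 = 272 kmol; ν_M = −2, so ξ = 272/2 = 136 kmol.
Outlet amounts (n = n₀ + ν ξ):
  M: 499 − 2(136) = 227
  R: 1840 − 3(136) = 1432
  U: 0 + 1(136) = 136
  V: 0 + 3(136) = 407.9
  Q: 666 (inert)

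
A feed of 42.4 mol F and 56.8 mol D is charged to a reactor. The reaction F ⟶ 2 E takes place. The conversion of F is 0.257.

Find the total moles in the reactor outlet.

110 mol

F reacted = 0.257 × 42.4 = 10.9 mol; ν_F = −1, so ξ = 10.9/1 = 10.9 mol.
Outlet amounts (n = n₀ + ν ξ):
  F: 42.4 − 1(10.9) = 31.5
  E: 0 + 2(10.9) = 21.79
  D: 56.8 (inert)
Total out = 31.5 + 21.79 + 56.8 = 110.1 mol.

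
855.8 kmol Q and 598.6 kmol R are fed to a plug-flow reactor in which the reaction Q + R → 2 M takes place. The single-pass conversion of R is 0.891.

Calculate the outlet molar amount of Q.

R reacted = 0.891 × 598.6 = 533.4 kmol; ν_R = −1, so ξ = 533.4/1 = 533.4 kmol.
Outlet amounts (n = n₀ + ν ξ):
  Q: 855.8 − 1(533.4) = 322.4
  R: 598.6 − 1(533.4) = 65.25
  M: 0 + 2(533.4) = 1067

322 kmol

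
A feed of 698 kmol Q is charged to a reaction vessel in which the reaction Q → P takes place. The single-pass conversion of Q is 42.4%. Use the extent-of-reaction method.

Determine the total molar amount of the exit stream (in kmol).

Q reacted = 0.424 × 698 = 296 kmol; ν_Q = −1, so ξ = 296/1 = 296 kmol.
Outlet amounts (n = n₀ + ν ξ):
  Q: 698 − 1(296) = 402
  P: 0 + 1(296) = 296
Total out = 402 + 296 = 698 kmol.

698 kmol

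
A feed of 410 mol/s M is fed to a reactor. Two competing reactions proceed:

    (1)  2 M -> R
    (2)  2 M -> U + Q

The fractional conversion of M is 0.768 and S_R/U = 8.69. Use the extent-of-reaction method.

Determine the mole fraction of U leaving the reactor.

0.0604

Conversion of M: M consumed = 0.768 × 410 = 314.9 mol/s = 2ξ₁ + 2ξ₂.
Selectivity: 1ξ₁ / (1ξ₂) = 8.69 → ξ₁ = 8.69 ξ₂.
Substitute: (2·8.69 + 2) ξ₂ = 314.9 → ξ₂ = 16.25 mol/s, ξ₁ = 141.2 mol/s.
Outlet amounts (n = n₀ + Σ ν·ξ):
  M: 410 − 2(141.2) − 2(16.25) = 95.12
  R: 0 + 1(141.2) = 141.2
  U: 0 + 1(16.25) = 16.25
  Q: 0 + 1(16.25) = 16.25
Total out = 268.8 mol/s; y_U = 16.25 / 268.8 = 0.06044.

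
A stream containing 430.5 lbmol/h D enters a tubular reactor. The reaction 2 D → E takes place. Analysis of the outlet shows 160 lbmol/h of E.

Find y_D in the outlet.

0.409

For E: n = n₀ + 1ξ → 160 = 0 + 1ξ, giving ξ = 160 lbmol/h.
Outlet amounts (n = n₀ + ν ξ):
  D: 430.5 − 2(160) = 110.5
  E: 0 + 1(160) = 160
Total out = 270.5 lbmol/h; y_D = 110.5 / 270.5 = 0.4085.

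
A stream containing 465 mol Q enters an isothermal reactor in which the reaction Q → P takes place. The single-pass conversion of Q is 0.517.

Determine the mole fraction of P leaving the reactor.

0.517

Q reacted = 0.517 × 465 = 240.4 mol; ν_Q = −1, so ξ = 240.4/1 = 240.4 mol.
Outlet amounts (n = n₀ + ν ξ):
  Q: 465 − 1(240.4) = 224.6
  P: 0 + 1(240.4) = 240.4
Total out = 465 mol; y_P = 240.4 / 465 = 0.517.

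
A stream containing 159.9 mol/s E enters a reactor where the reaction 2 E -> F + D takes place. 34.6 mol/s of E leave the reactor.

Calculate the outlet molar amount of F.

For E: n = n₀ − 2ξ → 34.6 = 159.9 − 2ξ, giving ξ = 62.65 mol/s.
Outlet amounts (n = n₀ + ν ξ):
  E: 159.9 − 2(62.65) = 34.6
  F: 0 + 1(62.65) = 62.65
  D: 0 + 1(62.65) = 62.65

62.7 mol/s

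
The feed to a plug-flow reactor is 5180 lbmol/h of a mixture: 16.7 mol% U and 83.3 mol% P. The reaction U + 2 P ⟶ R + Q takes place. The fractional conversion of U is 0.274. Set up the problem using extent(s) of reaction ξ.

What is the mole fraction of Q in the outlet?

0.048

U reacted = 0.274 × 865.1 = 237 lbmol/h; ν_U = −1, so ξ = 237/1 = 237 lbmol/h.
Outlet amounts (n = n₀ + ν ξ):
  U: 865.1 − 1(237) = 628
  P: 4315 − 2(237) = 3841
  R: 0 + 1(237) = 237
  Q: 0 + 1(237) = 237
Total out = 4943 lbmol/h; y_Q = 237 / 4943 = 0.04795.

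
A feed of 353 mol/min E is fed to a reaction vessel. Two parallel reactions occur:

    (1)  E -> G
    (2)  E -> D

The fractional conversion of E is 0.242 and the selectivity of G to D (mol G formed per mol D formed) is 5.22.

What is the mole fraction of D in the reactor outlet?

0.0389

Conversion of E: E consumed = 0.242 × 353 = 85.43 mol/min = 1ξ₁ + 1ξ₂.
Selectivity: 1ξ₁ / (1ξ₂) = 5.22 → ξ₁ = 5.22 ξ₂.
Substitute: (1·5.22 + 1) ξ₂ = 85.43 → ξ₂ = 13.73 mol/min, ξ₁ = 71.69 mol/min.
Outlet amounts (n = n₀ + Σ ν·ξ):
  E: 353 − 1(71.69) − 1(13.73) = 267.6
  G: 0 + 1(71.69) = 71.69
  D: 0 + 1(13.73) = 13.73
Total out = 353 mol/min; y_D = 13.73 / 353 = 0.03891.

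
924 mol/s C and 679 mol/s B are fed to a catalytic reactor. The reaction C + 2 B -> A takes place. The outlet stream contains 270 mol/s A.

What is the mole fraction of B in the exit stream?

For A: n = n₀ + 1ξ → 270 = 0 + 1ξ, giving ξ = 270 mol/s.
Outlet amounts (n = n₀ + ν ξ):
  C: 924 − 1(270) = 654
  B: 679 − 2(270) = 139
  A: 0 + 1(270) = 270
Total out = 1063 mol/s; y_B = 139 / 1063 = 0.1308.

0.131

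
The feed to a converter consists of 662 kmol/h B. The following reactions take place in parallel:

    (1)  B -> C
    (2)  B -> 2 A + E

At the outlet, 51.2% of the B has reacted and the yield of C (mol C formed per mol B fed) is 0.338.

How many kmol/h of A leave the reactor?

230 kmol/h

Yield of C: 1ξ₁ / 662 = 0.338 → ξ₁ = 223.8 kmol/h.
Conversion of B: 1ξ₁ + 1ξ₂ = 0.512 × 662 = 338.9 → ξ₂ = 115.2 kmol/h.
Outlet amounts (n = n₀ + Σ ν·ξ):
  B: 662 − 1(223.8) − 1(115.2) = 323.1
  C: 0 + 1(223.8) = 223.8
  A: 0 + 2(115.2) = 230.4
  E: 0 + 1(115.2) = 115.2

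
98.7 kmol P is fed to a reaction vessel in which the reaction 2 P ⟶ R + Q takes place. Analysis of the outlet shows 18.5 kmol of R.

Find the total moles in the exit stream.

For R: n = n₀ + 1ξ → 18.5 = 0 + 1ξ, giving ξ = 18.5 kmol.
Outlet amounts (n = n₀ + ν ξ):
  P: 98.7 − 2(18.5) = 61.7
  R: 0 + 1(18.5) = 18.5
  Q: 0 + 1(18.5) = 18.5
Total out = 61.7 + 18.5 + 18.5 = 98.7 kmol.

98.7 kmol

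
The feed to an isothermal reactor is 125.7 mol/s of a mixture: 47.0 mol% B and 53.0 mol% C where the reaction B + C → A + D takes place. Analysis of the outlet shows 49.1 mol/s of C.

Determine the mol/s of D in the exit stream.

17.5 mol/s

For C: n = n₀ − 1ξ → 49.1 = 66.62 − 1ξ, giving ξ = 17.52 mol/s.
Outlet amounts (n = n₀ + ν ξ):
  B: 59.08 − 1(17.52) = 41.56
  C: 66.62 − 1(17.52) = 49.1
  A: 0 + 1(17.52) = 17.52
  D: 0 + 1(17.52) = 17.52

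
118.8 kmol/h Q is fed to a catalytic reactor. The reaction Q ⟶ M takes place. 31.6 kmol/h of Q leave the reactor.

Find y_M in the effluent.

0.734

For Q: n = n₀ − 1ξ → 31.6 = 118.8 − 1ξ, giving ξ = 87.2 kmol/h.
Outlet amounts (n = n₀ + ν ξ):
  Q: 118.8 − 1(87.2) = 31.6
  M: 0 + 1(87.2) = 87.2
Total out = 118.8 kmol/h; y_M = 87.2 / 118.8 = 0.734.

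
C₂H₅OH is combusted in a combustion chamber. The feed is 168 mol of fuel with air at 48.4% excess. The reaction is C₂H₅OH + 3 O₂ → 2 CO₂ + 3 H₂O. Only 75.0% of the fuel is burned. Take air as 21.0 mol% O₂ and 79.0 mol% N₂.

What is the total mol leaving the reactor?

Stoichiometric O₂ = 3 × 168 = 504 mol; O₂ fed = 504 × 1.484 = 747.9 mol.
N₂ fed = 747.9 × 79/21 = 2814 mol.
Fuel reacted = 0.75 × 168 → ξ = 126 mol.
Outlet (n = n₀ + ν ξ):
  C₂H₅OH: 168 − 1(126) = 42
  O₂: 747.9 − 3(126) = 369.9
  N₂: 2814 (inert)
  CO₂: 0 + 2(126) = 252
  H₂O: 0 + 3(126) = 378
Total out = 42 + 369.9 + 2814 + 252 + 378 = 3856 mol.

3860 mol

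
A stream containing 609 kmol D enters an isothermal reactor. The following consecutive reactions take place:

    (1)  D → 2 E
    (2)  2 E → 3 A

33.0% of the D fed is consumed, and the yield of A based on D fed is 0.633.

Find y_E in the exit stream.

Conversion of D: D consumed = 1ξ₁ = 0.33 × 609 → ξ₁ = 201 kmol.
Yield of A: 3ξ₂ / 609 = 0.633 → ξ₂ = 128.5 kmol.
Outlet amounts (n = n₀ + Σ ν·ξ):
  D: 609 − 1(201) = 408
  E: 0 + 2(201) − 2(128.5) = 144.9
  A: 0 + 3(128.5) = 385.5
Total out = 938.5 kmol; y_E = 144.9 / 938.5 = 0.1544.

0.154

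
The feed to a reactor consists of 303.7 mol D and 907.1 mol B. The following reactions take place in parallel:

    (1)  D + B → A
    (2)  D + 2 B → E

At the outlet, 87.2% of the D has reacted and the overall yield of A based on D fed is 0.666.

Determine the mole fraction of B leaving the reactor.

0.656

Yield of A: 1ξ₁ / 303.7 = 0.666 → ξ₁ = 202.3 mol.
Conversion of D: 1ξ₁ + 1ξ₂ = 0.872 × 303.7 = 264.8 → ξ₂ = 62.56 mol.
Outlet amounts (n = n₀ + Σ ν·ξ):
  D: 303.7 − 1(202.3) − 1(62.56) = 38.87
  B: 907.1 − 1(202.3) − 2(62.56) = 579.7
  A: 0 + 1(202.3) = 202.3
  E: 0 + 1(62.56) = 62.56
Total out = 883.4 mol; y_B = 579.7 / 883.4 = 0.6562.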